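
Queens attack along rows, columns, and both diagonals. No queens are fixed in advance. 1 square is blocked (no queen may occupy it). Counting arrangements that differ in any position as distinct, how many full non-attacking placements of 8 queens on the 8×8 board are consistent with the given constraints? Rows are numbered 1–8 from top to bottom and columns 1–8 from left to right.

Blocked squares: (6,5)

80

Branch on row 1: col 1 → 4; col 2 → 6; col 3 → 14; col 4 → 17; col 5 → 18; col 6 → 13; col 7 → 6; col 8 → 2.
Sum: 4 + 6 + 14 + 17 + 18 + 13 + 6 + 2 = 80.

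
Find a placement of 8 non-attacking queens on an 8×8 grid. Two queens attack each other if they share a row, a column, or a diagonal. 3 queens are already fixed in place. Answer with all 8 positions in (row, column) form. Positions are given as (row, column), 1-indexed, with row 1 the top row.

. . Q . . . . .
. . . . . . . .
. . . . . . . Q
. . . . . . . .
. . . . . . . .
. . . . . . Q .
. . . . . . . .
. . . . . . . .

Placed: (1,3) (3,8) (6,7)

(1,3) (2,5) (3,8) (4,4) (5,1) (6,7) (7,2) (8,6)

Row 2: attacked by (1,3)→{2,3,4}; (3,8)→{7,8}; (6,7)→{3,7}. Safe: 1, 5, 6. Place at column 5.
Row 4: attacked by (1,3)→{3,6}; (2,5)→{3,5,7}; (3,8)→{7,8}; (6,7)→{5,7}. Safe: 1, 2, 4. Place at column 4.
Row 5: attacked by (1,3)→{3,7}; (2,5)→{2,5,8}; (3,8)→{6,8}; (4,4)→{3,4,5}; (6,7)→{6,7,8}. Safe: 1. Place at column 1.
Row 7: attacked by (1,3)→{3}; (2,5)→{5}; (3,8)→{4,8}; (4,4)→{1,4,7}; (5,1)→{1,3}; (6,7)→{6,7,8}. Safe: 2. Place at column 2.
Row 8: attacked by (1,3)→{3}; (2,5)→{5}; (3,8)→{3,8}; (4,4)→{4,8}; (5,1)→{1,4}; (6,7)→{5,7}; (7,2)→{1,2,3}. Safe: 6. Place at column 6.
Columns [3, 5, 8, 4, 1, 7, 2, 6], r−c [-2, -3, -5, 0, 4, -1, 5, 2], r+c [4, 7, 11, 8, 6, 13, 9, 14] are all distinct, so no two queens attack.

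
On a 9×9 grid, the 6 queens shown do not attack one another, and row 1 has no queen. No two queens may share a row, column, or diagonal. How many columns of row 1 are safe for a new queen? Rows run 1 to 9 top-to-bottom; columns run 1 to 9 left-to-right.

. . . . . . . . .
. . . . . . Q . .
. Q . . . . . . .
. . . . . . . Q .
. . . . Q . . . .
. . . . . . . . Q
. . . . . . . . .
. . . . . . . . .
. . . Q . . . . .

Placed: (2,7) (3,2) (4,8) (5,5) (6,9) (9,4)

1

(2,7) attacks row 1 at column 7 and diagonals 6, 8.
(3,2) attacks row 1 at column 2 and diagonals 4.
(4,8) attacks row 1 at column 8 and diagonals 5.
(5,5) attacks row 1 at column 5 and diagonals 1, 9.
(6,9) attacks row 1 at column 9 and diagonals 4.
(9,4) attacks row 1 at column 4.
Attacked columns: {1, 2, 4, 5, 6, 7, 8, 9}. Safe: {3}.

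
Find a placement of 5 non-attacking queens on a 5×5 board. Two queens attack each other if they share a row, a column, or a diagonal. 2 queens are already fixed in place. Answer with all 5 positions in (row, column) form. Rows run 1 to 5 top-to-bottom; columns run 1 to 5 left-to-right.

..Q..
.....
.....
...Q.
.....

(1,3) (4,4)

Row 2: attacked by (1,3)→{2,3,4}; (4,4)→{2,4}. Safe: 1, 5. Place at column 5.
Row 3: attacked by (1,3)→{1,3,5}; (2,5)→{4,5}; (4,4)→{3,4,5}. Safe: 2. Place at column 2.
Row 5: attacked by (1,3)→{3}; (2,5)→{2,5}; (3,2)→{2,4}; (4,4)→{3,4,5}. Safe: 1. Place at column 1.
Columns [3, 5, 2, 4, 1], r−c [-2, -3, 1, 0, 4], r+c [4, 7, 5, 8, 6] are all distinct, so no two queens attack.

(1,3) (2,5) (3,2) (4,4) (5,1)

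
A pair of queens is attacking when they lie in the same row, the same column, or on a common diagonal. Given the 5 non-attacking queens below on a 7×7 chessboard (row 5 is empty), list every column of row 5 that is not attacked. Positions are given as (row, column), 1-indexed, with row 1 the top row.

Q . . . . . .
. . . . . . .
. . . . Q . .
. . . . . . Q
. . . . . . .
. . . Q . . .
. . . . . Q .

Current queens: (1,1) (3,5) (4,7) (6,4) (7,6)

columns 2

(1,1) attacks row 5 at column 1 and diagonals 5.
(3,5) attacks row 5 at column 5 and diagonals 3, 7.
(4,7) attacks row 5 at column 7 and diagonals 6.
(6,4) attacks row 5 at column 4 and diagonals 3, 5.
(7,6) attacks row 5 at column 6 and diagonals 4.
Attacked columns: {1, 3, 4, 5, 6, 7}. Safe: {2}.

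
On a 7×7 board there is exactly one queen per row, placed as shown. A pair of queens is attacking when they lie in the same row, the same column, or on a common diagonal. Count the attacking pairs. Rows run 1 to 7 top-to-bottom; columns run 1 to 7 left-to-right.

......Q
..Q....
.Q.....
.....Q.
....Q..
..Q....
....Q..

4

Same column: (2,3)–(6,3) (column 3); (5,5)–(7,5) (column 5).
Same diagonal: (2,3)–(3,2) (|2−3| = |3−2| = 1); (4,6)–(5,5) (|4−5| = |6−5| = 1).
Total attacking pairs: 4.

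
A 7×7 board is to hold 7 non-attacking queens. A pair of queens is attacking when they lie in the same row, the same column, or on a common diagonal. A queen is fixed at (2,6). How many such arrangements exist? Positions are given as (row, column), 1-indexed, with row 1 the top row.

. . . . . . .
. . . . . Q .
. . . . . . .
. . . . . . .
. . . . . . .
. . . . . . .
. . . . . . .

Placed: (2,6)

Branch on row 1: col 1 → 1; col 2 → 1; col 3 → 1; col 4 → 1.
Sum: 1 + 1 + 1 + 1 = 4.

4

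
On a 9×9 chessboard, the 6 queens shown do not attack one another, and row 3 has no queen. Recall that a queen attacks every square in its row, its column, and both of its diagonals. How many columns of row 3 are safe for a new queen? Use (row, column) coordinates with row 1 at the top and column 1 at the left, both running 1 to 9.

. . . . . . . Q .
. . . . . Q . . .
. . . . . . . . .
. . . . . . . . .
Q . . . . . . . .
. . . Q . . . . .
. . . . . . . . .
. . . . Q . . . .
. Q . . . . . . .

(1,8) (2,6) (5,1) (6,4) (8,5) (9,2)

1

(1,8) attacks row 3 at column 8 and diagonals 6.
(2,6) attacks row 3 at column 6 and diagonals 5, 7.
(5,1) attacks row 3 at column 1 and diagonals 3.
(6,4) attacks row 3 at column 4 and diagonals 1, 7.
(8,5) attacks row 3 at column 5.
(9,2) attacks row 3 at column 2 and diagonals 8.
Attacked columns: {1, 2, 3, 4, 5, 6, 7, 8}. Safe: {9}.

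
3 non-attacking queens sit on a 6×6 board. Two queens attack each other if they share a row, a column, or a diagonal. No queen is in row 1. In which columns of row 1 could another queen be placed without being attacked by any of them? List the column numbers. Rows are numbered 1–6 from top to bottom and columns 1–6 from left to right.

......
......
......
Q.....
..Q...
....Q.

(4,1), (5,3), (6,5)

columns 2, 6

(4,1) attacks row 1 at column 1 and diagonals 4.
(5,3) attacks row 1 at column 3.
(6,5) attacks row 1 at column 5.
Attacked columns: {1, 3, 4, 5}. Safe: {2, 6}.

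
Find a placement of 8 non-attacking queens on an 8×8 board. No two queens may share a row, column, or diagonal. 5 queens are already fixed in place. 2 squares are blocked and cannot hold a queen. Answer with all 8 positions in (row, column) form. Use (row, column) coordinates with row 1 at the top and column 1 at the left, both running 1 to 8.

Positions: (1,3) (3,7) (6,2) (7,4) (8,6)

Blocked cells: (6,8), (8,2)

(1,3) (2,1) (3,7) (4,5) (5,8) (6,2) (7,4) (8,6)

Row 2: attacked by (1,3)→{2,3,4}; (3,7)→{6,7,8}; (6,2)→{2,6}; (7,4)→{4}; (8,6)→{6}. Safe: 1, 5. Place at column 1.
Row 4: attacked by (1,3)→{3,6}; (2,1)→{1,3}; (3,7)→{6,7,8}; (6,2)→{2,4}; (7,4)→{1,4,7}; (8,6)→{2,6}. Safe: 5. Place at column 5.
Row 5: attacked by (1,3)→{3,7}; (2,1)→{1,4}; (3,7)→{5,7}; (4,5)→{4,5,6}; (6,2)→{1,2,3}; (7,4)→{2,4,6}; (8,6)→{3,6}. Safe: 8. Place at column 8.
Columns [3, 1, 7, 5, 8, 2, 4, 6], r−c [-2, 1, -4, -1, -3, 4, 3, 2], r+c [4, 3, 10, 9, 13, 8, 11, 14] are all distinct, so no two queens attack.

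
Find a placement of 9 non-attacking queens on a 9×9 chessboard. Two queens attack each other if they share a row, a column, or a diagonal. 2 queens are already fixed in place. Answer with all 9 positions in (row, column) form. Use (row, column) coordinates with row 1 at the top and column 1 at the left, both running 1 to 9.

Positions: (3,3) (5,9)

Row 1: attacked by (3,3)→{1,3,5}; (5,9)→{5,9}. Safe: 2, 4, 6, 7, 8. Place at column 8.
Row 2: attacked by (1,8)→{7,8,9}; (3,3)→{2,3,4}; (5,9)→{6,9}. Safe: 1, 5. Place at column 5.
Row 4: attacked by (1,8)→{5,8}; (2,5)→{3,5,7}; (3,3)→{2,3,4}; (5,9)→{8,9}. Safe: 1, 6. Place at column 6.
Row 6: attacked by (1,8)→{3,8}; (2,5)→{1,5,9}; (3,3)→{3,6}; (4,6)→{4,6,8}; (5,9)→{8,9}. Safe: 2, 7. Place at column 7.
Row 7: attacked by (1,8)→{2,8}; (2,5)→{5}; (3,3)→{3,7}; (4,6)→{3,6,9}; (5,9)→{7,9}; (6,7)→{6,7,8}. Safe: 1, 4. Place at column 1.
Row 8: attacked by (1,8)→{1,8}; (2,5)→{5}; (3,3)→{3,8}; (4,6)→{2,6}; (5,9)→{6,9}; (6,7)→{5,7,9}; (7,1)→{1,2}. Safe: 4. Place at column 4.
Row 9: attacked by (1,8)→{8}; (2,5)→{5}; (3,3)→{3,9}; (4,6)→{1,6}; (5,9)→{5,9}; (6,7)→{4,7}; (7,1)→{1,3}; (8,4)→{3,4,5}. Safe: 2. Place at column 2.
Columns [8, 5, 3, 6, 9, 7, 1, 4, 2], r−c [-7, -3, 0, -2, -4, -1, 6, 4, 7], r+c [9, 7, 6, 10, 14, 13, 8, 12, 11] are all distinct, so no two queens attack.

(1,8) (2,5) (3,3) (4,6) (5,9) (6,7) (7,1) (8,4) (9,2)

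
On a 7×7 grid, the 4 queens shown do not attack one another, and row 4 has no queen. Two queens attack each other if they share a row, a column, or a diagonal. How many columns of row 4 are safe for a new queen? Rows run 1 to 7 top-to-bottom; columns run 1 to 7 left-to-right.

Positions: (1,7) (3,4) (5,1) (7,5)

1

(1,7) attacks row 4 at column 7 and diagonals 4.
(3,4) attacks row 4 at column 4 and diagonals 3, 5.
(5,1) attacks row 4 at column 1 and diagonals 2.
(7,5) attacks row 4 at column 5 and diagonals 2.
Attacked columns: {1, 2, 3, 4, 5, 7}. Safe: {6}.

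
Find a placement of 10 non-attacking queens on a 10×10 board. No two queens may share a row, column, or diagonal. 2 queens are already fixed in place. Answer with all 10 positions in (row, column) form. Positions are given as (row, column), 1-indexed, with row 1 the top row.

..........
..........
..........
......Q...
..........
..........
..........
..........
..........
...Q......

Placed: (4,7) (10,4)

Row 1: attacked by (4,7)→{4,7,10}; (10,4)→{4}. Safe: 1, 2, 3, 5, 6, 8, 9. Place at column 2.
Row 2: attacked by (1,2)→{1,2,3}; (4,7)→{5,7,9}; (10,4)→{4}. Safe: 6, 8, 10. Place at column 6.
Row 3: attacked by (1,2)→{2,4}; (2,6)→{5,6,7}; (4,7)→{6,7,8}; (10,4)→{4}. Safe: 1, 3, 9, 10. Place at column 3.
Row 5: attacked by (1,2)→{2,6}; (2,6)→{3,6,9}; (3,3)→{1,3,5}; (4,7)→{6,7,8}; (10,4)→{4,9}. Safe: 10. Place at column 10.
Row 6: attacked by (1,2)→{2,7}; (2,6)→{2,6,10}; (3,3)→{3,6}; (4,7)→{5,7,9}; (5,10)→{9,10}; (10,4)→{4,8}. Safe: 1. Place at column 1.
Row 7: attacked by (1,2)→{2,8}; (2,6)→{1,6}; (3,3)→{3,7}; (4,7)→{4,7,10}; (5,10)→{8,10}; (6,1)→{1,2}; (10,4)→{1,4,7}. Safe: 5, 9. Place at column 9.
Row 8: attacked by (1,2)→{2,9}; (2,6)→{6}; (3,3)→{3,8}; (4,7)→{3,7}; (5,10)→{7,10}; (6,1)→{1,3}; (7,9)→{8,9,10}; (10,4)→{2,4,6}. Safe: 5. Place at column 5.
Row 9: attacked by (1,2)→{2,10}; (2,6)→{6}; (3,3)→{3,9}; (4,7)→{2,7}; (5,10)→{6,10}; (6,1)→{1,4}; (7,9)→{7,9}; (8,5)→{4,5,6}; (10,4)→{3,4,5}. Safe: 8. Place at column 8.
Columns [2, 6, 3, 7, 10, 1, 9, 5, 8, 4], r−c [-1, -4, 0, -3, -5, 5, -2, 3, 1, 6], r+c [3, 8, 6, 11, 15, 7, 16, 13, 17, 14] are all distinct, so no two queens attack.

(1,2) (2,6) (3,3) (4,7) (5,10) (6,1) (7,9) (8,5) (9,8) (10,4)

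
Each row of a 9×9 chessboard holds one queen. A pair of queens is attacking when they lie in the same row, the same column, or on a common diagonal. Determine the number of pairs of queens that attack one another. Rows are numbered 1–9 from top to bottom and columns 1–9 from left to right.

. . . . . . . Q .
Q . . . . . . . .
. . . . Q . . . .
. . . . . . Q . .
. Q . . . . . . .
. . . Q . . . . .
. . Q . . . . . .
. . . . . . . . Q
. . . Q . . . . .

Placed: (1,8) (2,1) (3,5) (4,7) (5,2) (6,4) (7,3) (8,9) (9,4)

Same column: (6,4)–(9,4) (column 4).
Same diagonal: (6,4)–(7,3) (|6−7| = |4−3| = 1).
Total attacking pairs: 2.

2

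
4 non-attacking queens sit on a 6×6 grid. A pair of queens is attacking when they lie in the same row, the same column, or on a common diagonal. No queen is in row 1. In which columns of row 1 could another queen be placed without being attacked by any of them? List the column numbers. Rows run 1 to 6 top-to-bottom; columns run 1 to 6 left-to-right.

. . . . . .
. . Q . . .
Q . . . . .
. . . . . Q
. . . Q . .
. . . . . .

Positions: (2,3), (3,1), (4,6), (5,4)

(2,3) attacks row 1 at column 3 and diagonals 2, 4.
(3,1) attacks row 1 at column 1 and diagonals 3.
(4,6) attacks row 1 at column 6 and diagonals 3.
(5,4) attacks row 1 at column 4.
Attacked columns: {1, 2, 3, 4, 6}. Safe: {5}.

columns 5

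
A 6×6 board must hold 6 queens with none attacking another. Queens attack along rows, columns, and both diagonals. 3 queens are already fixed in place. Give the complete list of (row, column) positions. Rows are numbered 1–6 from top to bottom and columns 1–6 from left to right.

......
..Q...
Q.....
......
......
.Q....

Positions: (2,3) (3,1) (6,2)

(1,5) (2,3) (3,1) (4,6) (5,4) (6,2)

Row 1: attacked by (2,3)→{2,3,4}; (3,1)→{1,3}; (6,2)→{2}. Safe: 5, 6. Place at column 5.
Row 4: attacked by (1,5)→{2,5}; (2,3)→{1,3,5}; (3,1)→{1,2}; (6,2)→{2,4}. Safe: 6. Place at column 6.
Row 5: attacked by (1,5)→{1,5}; (2,3)→{3,6}; (3,1)→{1,3}; (4,6)→{5,6}; (6,2)→{1,2,3}. Safe: 4. Place at column 4.
Columns [5, 3, 1, 6, 4, 2], r−c [-4, -1, 2, -2, 1, 4], r+c [6, 5, 4, 10, 9, 8] are all distinct, so no two queens attack.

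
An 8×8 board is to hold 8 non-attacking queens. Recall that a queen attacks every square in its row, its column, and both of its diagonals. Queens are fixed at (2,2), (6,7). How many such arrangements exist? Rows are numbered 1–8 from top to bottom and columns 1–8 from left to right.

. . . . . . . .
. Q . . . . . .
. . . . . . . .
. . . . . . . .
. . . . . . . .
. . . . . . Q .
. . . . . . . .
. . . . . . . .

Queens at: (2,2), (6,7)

2

Branch on row 1: col 4 → 0; col 5 → 1; col 6 → 0; col 8 → 1.
Sum: 0 + 1 + 0 + 1 = 2.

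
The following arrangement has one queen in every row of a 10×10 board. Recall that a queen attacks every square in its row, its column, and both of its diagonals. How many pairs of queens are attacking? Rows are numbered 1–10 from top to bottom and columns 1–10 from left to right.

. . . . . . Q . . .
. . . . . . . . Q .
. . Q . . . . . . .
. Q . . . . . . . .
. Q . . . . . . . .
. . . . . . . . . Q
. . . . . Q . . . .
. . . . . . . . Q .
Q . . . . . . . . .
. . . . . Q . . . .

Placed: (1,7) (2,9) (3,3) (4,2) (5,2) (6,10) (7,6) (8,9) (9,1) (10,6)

Same column: (2,9)–(8,9) (column 9); (4,2)–(5,2) (column 2); (7,6)–(10,6) (column 6).
Same diagonal: (3,3)–(4,2) (|3−4| = |3−2| = 1); (6,10)–(10,6) (|6−10| = |10−6| = 4).
Total attacking pairs: 5.

5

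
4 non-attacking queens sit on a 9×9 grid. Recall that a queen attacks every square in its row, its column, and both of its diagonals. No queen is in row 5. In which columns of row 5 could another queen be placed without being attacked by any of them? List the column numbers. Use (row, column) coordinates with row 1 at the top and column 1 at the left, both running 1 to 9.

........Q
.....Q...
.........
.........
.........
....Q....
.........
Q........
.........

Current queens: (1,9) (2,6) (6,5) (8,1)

columns 2, 7, 8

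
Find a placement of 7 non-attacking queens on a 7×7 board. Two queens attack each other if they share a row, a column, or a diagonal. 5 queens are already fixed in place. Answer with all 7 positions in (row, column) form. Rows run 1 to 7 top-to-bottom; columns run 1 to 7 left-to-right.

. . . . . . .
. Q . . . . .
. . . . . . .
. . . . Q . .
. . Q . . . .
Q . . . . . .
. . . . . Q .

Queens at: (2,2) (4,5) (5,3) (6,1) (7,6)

(1,4) (2,2) (3,7) (4,5) (5,3) (6,1) (7,6)

Row 1: attacked by (2,2)→{1,2,3}; (4,5)→{2,5}; (5,3)→{3,7}; (6,1)→{1,6}; (7,6)→{6}. Safe: 4. Place at column 4.
Row 3: attacked by (1,4)→{2,4,6}; (2,2)→{1,2,3}; (4,5)→{4,5,6}; (5,3)→{1,3,5}; (6,1)→{1,4}; (7,6)→{2,6}. Safe: 7. Place at column 7.
Columns [4, 2, 7, 5, 3, 1, 6], r−c [-3, 0, -4, -1, 2, 5, 1], r+c [5, 4, 10, 9, 8, 7, 13] are all distinct, so no two queens attack.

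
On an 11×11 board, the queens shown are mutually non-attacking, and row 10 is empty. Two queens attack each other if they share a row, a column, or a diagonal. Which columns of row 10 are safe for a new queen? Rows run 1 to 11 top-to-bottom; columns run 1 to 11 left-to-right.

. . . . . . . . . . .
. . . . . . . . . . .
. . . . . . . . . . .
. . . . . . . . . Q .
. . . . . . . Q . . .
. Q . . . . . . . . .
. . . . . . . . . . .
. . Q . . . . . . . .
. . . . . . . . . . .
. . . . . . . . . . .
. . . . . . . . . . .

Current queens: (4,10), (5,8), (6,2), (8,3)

columns 7, 9, 11

(4,10) attacks row 10 at column 10 and diagonals 4.
(5,8) attacks row 10 at column 8 and diagonals 3.
(6,2) attacks row 10 at column 2 and diagonals 6.
(8,3) attacks row 10 at column 3 and diagonals 1, 5.
Attacked columns: {1, 2, 3, 4, 5, 6, 8, 10}. Safe: {7, 9, 11}.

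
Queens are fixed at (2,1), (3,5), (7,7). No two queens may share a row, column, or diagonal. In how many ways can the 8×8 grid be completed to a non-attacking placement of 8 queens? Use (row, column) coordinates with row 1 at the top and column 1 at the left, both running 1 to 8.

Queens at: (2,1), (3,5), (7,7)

2

Branch on row 1: col 4 → 1; col 6 → 1; col 8 → 0.
Sum: 1 + 1 + 0 = 2.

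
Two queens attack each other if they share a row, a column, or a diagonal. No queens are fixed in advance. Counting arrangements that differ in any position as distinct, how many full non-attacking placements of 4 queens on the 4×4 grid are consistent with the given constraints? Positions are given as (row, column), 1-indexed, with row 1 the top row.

Branch on row 1: col 1 → 0; col 2 → 1; col 3 → 1; col 4 → 0.
Sum: 0 + 1 + 1 + 0 = 2.
(This is the classic 4-queens count.)

2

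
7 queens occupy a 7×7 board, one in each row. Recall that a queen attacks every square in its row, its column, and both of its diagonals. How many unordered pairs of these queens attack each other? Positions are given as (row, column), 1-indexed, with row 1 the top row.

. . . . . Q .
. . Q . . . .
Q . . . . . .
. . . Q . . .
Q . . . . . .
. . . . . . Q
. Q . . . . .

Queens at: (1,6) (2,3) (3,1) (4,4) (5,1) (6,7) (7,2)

Same column: (3,1)–(5,1) (column 1).
Same diagonal: (2,3)–(6,7) (|2−6| = |3−7| = 4).
Total attacking pairs: 2.

2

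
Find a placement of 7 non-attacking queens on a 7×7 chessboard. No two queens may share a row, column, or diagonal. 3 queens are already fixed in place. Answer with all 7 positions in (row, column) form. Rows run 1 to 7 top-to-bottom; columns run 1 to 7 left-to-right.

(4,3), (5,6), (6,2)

Row 1: attacked by (4,3)→{3,6}; (5,6)→{2,6}; (6,2)→{2,7}. Safe: 1, 4, 5. Place at column 1.
Row 2: attacked by (1,1)→{1,2}; (4,3)→{1,3,5}; (5,6)→{3,6}; (6,2)→{2,6}. Safe: 4, 7. Place at column 4.
Row 3: attacked by (1,1)→{1,3}; (2,4)→{3,4,5}; (4,3)→{2,3,4}; (5,6)→{4,6}; (6,2)→{2,5}. Safe: 7. Place at column 7.
Row 7: attacked by (1,1)→{1,7}; (2,4)→{4}; (3,7)→{3,7}; (4,3)→{3,6}; (5,6)→{4,6}; (6,2)→{1,2,3}. Safe: 5. Place at column 5.
Columns [1, 4, 7, 3, 6, 2, 5], r−c [0, -2, -4, 1, -1, 4, 2], r+c [2, 6, 10, 7, 11, 8, 12] are all distinct, so no two queens attack.

(1,1) (2,4) (3,7) (4,3) (5,6) (6,2) (7,5)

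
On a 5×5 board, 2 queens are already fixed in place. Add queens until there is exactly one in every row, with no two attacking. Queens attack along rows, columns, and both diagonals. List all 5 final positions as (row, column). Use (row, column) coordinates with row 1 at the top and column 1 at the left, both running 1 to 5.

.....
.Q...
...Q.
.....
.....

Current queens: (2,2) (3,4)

Row 1: attacked by (2,2)→{1,2,3}; (3,4)→{2,4}. Safe: 5. Place at column 5.
Row 4: attacked by (1,5)→{2,5}; (2,2)→{2,4}; (3,4)→{3,4,5}. Safe: 1. Place at column 1.
Row 5: attacked by (1,5)→{1,5}; (2,2)→{2,5}; (3,4)→{2,4}; (4,1)→{1,2}. Safe: 3. Place at column 3.
Columns [5, 2, 4, 1, 3], r−c [-4, 0, -1, 3, 2], r+c [6, 4, 7, 5, 8] are all distinct, so no two queens attack.

(1,5) (2,2) (3,4) (4,1) (5,3)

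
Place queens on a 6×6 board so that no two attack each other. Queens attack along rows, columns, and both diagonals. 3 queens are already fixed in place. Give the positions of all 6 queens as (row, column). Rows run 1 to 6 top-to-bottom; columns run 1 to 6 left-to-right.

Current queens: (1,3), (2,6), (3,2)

(1,3) (2,6) (3,2) (4,5) (5,1) (6,4)

Row 4: attacked by (1,3)→{3,6}; (2,6)→{4,6}; (3,2)→{1,2,3}. Safe: 5. Place at column 5.
Row 5: attacked by (1,3)→{3}; (2,6)→{3,6}; (3,2)→{2,4}; (4,5)→{4,5,6}. Safe: 1. Place at column 1.
Row 6: attacked by (1,3)→{3}; (2,6)→{2,6}; (3,2)→{2,5}; (4,5)→{3,5}; (5,1)→{1,2}. Safe: 4. Place at column 4.
Columns [3, 6, 2, 5, 1, 4], r−c [-2, -4, 1, -1, 4, 2], r+c [4, 8, 5, 9, 6, 10] are all distinct, so no two queens attack.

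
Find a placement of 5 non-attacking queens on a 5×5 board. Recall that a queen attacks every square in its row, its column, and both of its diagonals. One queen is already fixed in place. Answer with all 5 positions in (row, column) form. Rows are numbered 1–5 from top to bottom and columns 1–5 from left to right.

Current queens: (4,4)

(1,3) (2,5) (3,2) (4,4) (5,1)

Row 1: attacked by (4,4)→{1,4}. Safe: 2, 3, 5. Place at column 3.
Row 2: attacked by (1,3)→{2,3,4}; (4,4)→{2,4}. Safe: 1, 5. Place at column 5.
Row 3: attacked by (1,3)→{1,3,5}; (2,5)→{4,5}; (4,4)→{3,4,5}. Safe: 2. Place at column 2.
Row 5: attacked by (1,3)→{3}; (2,5)→{2,5}; (3,2)→{2,4}; (4,4)→{3,4,5}. Safe: 1. Place at column 1.
Columns [3, 5, 2, 4, 1], r−c [-2, -3, 1, 0, 4], r+c [4, 7, 5, 8, 6] are all distinct, so no two queens attack.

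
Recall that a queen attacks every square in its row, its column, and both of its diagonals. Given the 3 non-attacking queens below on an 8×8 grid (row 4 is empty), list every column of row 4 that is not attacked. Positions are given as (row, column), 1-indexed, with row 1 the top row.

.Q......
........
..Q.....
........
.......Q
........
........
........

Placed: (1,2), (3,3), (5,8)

columns 1, 6

(1,2) attacks row 4 at column 2 and diagonals 5.
(3,3) attacks row 4 at column 3 and diagonals 2, 4.
(5,8) attacks row 4 at column 8 and diagonals 7.
Attacked columns: {2, 3, 4, 5, 7, 8}. Safe: {1, 6}.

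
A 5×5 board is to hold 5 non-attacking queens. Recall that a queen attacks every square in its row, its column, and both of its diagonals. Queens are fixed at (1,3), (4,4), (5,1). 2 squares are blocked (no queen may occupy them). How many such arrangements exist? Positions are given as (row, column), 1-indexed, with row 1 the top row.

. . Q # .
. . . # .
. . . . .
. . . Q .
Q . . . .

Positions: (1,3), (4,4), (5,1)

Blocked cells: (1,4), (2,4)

Branch on row 2: col 5 → 1.
Sum: 1 = 1.

1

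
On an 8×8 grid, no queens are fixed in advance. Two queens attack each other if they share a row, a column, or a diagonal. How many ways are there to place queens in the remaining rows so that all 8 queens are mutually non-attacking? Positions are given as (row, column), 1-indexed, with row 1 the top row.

92

Branch on row 1: col 1 → 4; col 2 → 8; col 3 → 16; col 4 → 18; col 5 → 18; col 6 → 16; col 7 → 8; col 8 → 4.
Sum: 4 + 8 + 16 + 18 + 18 + 16 + 8 + 4 = 92.
(This is the classic 8-queens count.)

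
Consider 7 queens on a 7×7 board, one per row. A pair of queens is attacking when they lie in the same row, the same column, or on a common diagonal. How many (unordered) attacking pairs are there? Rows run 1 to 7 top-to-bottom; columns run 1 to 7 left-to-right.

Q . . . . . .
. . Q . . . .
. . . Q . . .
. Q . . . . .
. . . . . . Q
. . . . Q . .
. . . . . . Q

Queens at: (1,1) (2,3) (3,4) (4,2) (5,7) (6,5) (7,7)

3

Same column: (5,7)–(7,7) (column 7).
Same diagonal: (1,1)–(7,7) (|1−7| = |1−7| = 6); (2,3)–(3,4) (|2−3| = |3−4| = 1).
Total attacking pairs: 3.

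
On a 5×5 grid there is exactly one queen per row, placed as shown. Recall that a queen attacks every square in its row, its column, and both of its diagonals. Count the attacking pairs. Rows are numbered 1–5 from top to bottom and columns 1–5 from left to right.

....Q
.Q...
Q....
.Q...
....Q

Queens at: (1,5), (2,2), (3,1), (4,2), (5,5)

Same column: (1,5)–(5,5) (column 5); (2,2)–(4,2) (column 2).
Same diagonal: (1,5)–(4,2) (|1−4| = |5−2| = 3); (2,2)–(3,1) (|2−3| = |2−1| = 1); (2,2)–(5,5) (|2−5| = |2−5| = 3); (3,1)–(4,2) (|3−4| = |1−2| = 1).
Total attacking pairs: 6.

6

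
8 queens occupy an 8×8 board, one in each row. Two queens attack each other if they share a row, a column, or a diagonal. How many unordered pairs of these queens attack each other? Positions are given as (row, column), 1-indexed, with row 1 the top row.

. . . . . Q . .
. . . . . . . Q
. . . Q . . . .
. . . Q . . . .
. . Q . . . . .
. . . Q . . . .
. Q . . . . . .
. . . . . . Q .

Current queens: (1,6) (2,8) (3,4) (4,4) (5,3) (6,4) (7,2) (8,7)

7

Same column: (3,4)–(4,4) (column 4); (3,4)–(6,4) (column 4); (4,4)–(6,4) (column 4).
Same diagonal: (1,6)–(3,4) (|1−3| = |6−4| = 2); (2,8)–(6,4) (|2−6| = |8−4| = 4); (4,4)–(5,3) (|4−5| = |4−3| = 1); (5,3)–(6,4) (|5−6| = |3−4| = 1).
Total attacking pairs: 7.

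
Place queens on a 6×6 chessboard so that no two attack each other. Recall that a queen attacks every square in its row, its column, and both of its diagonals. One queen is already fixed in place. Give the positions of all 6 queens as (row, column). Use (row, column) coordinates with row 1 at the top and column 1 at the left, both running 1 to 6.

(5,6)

(1,4) (2,1) (3,5) (4,2) (5,6) (6,3)

Row 1: attacked by (5,6)→{2,6}. Safe: 1, 3, 4, 5. Place at column 4.
Row 2: attacked by (1,4)→{3,4,5}; (5,6)→{3,6}. Safe: 1, 2. Place at column 1.
Row 3: attacked by (1,4)→{2,4,6}; (2,1)→{1,2}; (5,6)→{4,6}. Safe: 3, 5. Place at column 5.
Row 4: attacked by (1,4)→{1,4}; (2,1)→{1,3}; (3,5)→{4,5,6}; (5,6)→{5,6}. Safe: 2. Place at column 2.
Row 6: attacked by (1,4)→{4}; (2,1)→{1,5}; (3,5)→{2,5}; (4,2)→{2,4}; (5,6)→{5,6}. Safe: 3. Place at column 3.
Columns [4, 1, 5, 2, 6, 3], r−c [-3, 1, -2, 2, -1, 3], r+c [5, 3, 8, 6, 11, 9] are all distinct, so no two queens attack.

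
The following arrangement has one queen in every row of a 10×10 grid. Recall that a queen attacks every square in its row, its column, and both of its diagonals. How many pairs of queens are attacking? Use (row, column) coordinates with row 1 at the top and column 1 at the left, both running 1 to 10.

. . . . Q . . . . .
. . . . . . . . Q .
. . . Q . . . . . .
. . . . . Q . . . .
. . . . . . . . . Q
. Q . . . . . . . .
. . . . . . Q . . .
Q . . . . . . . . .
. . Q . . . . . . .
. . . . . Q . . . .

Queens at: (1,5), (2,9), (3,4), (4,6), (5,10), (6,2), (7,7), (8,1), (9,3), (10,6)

2

Same column: (4,6)–(10,6) (column 6).
Same diagonal: (6,2)–(10,6) (|6−10| = |2−6| = 4).
Total attacking pairs: 2.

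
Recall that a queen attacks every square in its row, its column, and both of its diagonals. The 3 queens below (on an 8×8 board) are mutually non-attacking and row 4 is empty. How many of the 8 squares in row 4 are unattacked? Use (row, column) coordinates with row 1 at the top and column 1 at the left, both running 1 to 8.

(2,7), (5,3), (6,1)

(2,7) attacks row 4 at column 7 and diagonals 5.
(5,3) attacks row 4 at column 3 and diagonals 2, 4.
(6,1) attacks row 4 at column 1 and diagonals 3.
Attacked columns: {1, 2, 3, 4, 5, 7}. Safe: {6, 8}.

2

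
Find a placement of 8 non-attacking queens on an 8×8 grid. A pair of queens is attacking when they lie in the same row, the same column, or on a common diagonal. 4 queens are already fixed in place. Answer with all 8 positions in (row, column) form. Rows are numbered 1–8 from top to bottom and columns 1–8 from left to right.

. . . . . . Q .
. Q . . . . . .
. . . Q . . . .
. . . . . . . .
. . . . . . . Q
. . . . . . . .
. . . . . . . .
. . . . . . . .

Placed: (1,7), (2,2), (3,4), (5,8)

(1,7) (2,2) (3,4) (4,1) (5,8) (6,5) (7,3) (8,6)

Row 4: attacked by (1,7)→{4,7}; (2,2)→{2,4}; (3,4)→{3,4,5}; (5,8)→{7,8}. Safe: 1, 6. Place at column 1.
Row 6: attacked by (1,7)→{2,7}; (2,2)→{2,6}; (3,4)→{1,4,7}; (4,1)→{1,3}; (5,8)→{7,8}. Safe: 5. Place at column 5.
Row 7: attacked by (1,7)→{1,7}; (2,2)→{2,7}; (3,4)→{4,8}; (4,1)→{1,4}; (5,8)→{6,8}; (6,5)→{4,5,6}. Safe: 3. Place at column 3.
Row 8: attacked by (1,7)→{7}; (2,2)→{2,8}; (3,4)→{4}; (4,1)→{1,5}; (5,8)→{5,8}; (6,5)→{3,5,7}; (7,3)→{2,3,4}. Safe: 6. Place at column 6.
Columns [7, 2, 4, 1, 8, 5, 3, 6], r−c [-6, 0, -1, 3, -3, 1, 4, 2], r+c [8, 4, 7, 5, 13, 11, 10, 14] are all distinct, so no two queens attack.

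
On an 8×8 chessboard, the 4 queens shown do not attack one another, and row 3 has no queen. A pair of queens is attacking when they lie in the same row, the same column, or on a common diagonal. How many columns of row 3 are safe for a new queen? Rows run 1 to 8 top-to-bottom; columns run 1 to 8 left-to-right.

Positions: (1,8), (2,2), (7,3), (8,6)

(1,8) attacks row 3 at column 8 and diagonals 6.
(2,2) attacks row 3 at column 2 and diagonals 1, 3.
(7,3) attacks row 3 at column 3 and diagonals 7.
(8,6) attacks row 3 at column 6 and diagonals 1.
Attacked columns: {1, 2, 3, 6, 7, 8}. Safe: {4, 5}.

2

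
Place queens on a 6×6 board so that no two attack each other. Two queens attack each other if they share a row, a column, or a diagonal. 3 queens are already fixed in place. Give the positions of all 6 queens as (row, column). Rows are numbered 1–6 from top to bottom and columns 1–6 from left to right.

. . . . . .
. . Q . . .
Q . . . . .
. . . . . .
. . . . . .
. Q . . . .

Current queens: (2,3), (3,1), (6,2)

Row 1: attacked by (2,3)→{2,3,4}; (3,1)→{1,3}; (6,2)→{2}. Safe: 5, 6. Place at column 5.
Row 4: attacked by (1,5)→{2,5}; (2,3)→{1,3,5}; (3,1)→{1,2}; (6,2)→{2,4}. Safe: 6. Place at column 6.
Row 5: attacked by (1,5)→{1,5}; (2,3)→{3,6}; (3,1)→{1,3}; (4,6)→{5,6}; (6,2)→{1,2,3}. Safe: 4. Place at column 4.
Columns [5, 3, 1, 6, 4, 2], r−c [-4, -1, 2, -2, 1, 4], r+c [6, 5, 4, 10, 9, 8] are all distinct, so no two queens attack.

(1,5) (2,3) (3,1) (4,6) (5,4) (6,2)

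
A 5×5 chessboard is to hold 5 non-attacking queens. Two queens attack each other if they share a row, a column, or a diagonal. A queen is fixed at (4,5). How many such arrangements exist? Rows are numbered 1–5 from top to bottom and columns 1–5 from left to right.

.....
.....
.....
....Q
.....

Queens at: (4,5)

Branch on row 1: col 1 → 1; col 3 → 0; col 4 → 1.
Sum: 1 + 0 + 1 = 2.

2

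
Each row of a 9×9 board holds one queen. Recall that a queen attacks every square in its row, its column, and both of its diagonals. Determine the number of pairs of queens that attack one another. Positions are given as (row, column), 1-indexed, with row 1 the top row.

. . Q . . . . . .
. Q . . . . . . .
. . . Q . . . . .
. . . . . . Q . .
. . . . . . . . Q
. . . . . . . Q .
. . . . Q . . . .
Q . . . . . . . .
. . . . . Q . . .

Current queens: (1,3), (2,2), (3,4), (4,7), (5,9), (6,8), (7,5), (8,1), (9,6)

3

Same diagonal: (1,3)–(2,2) (|1−2| = |3−2| = 1); (1,3)–(6,8) (|1−6| = |3−8| = 5); (5,9)–(6,8) (|5−6| = |9−8| = 1).
Total attacking pairs: 3.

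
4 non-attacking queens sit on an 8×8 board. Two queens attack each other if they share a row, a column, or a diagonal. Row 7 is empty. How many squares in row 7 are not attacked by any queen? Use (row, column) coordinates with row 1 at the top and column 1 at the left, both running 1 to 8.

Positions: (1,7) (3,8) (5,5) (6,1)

1

(1,7) attacks row 7 at column 7 and diagonals 1.
(3,8) attacks row 7 at column 8 and diagonals 4.
(5,5) attacks row 7 at column 5 and diagonals 3, 7.
(6,1) attacks row 7 at column 1 and diagonals 2.
Attacked columns: {1, 2, 3, 4, 5, 7, 8}. Safe: {6}.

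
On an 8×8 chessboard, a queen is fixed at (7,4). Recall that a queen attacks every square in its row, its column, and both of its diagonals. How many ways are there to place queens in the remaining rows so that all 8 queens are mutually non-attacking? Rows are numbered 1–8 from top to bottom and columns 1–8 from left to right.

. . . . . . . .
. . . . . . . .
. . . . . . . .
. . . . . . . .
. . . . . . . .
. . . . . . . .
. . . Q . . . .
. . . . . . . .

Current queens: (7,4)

Branch on row 1: col 1 → 0; col 2 → 0; col 3 → 3; col 5 → 3; col 6 → 1; col 7 → 0; col 8 → 1.
Sum: 0 + 0 + 3 + 3 + 1 + 0 + 1 = 8.

8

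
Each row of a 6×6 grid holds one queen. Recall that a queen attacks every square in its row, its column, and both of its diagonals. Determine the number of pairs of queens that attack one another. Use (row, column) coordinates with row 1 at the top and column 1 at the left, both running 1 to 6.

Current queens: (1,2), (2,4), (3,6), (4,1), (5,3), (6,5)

0

All columns are distinct and no two queens satisfy |Δrow| = |Δcol|, so no pair attacks.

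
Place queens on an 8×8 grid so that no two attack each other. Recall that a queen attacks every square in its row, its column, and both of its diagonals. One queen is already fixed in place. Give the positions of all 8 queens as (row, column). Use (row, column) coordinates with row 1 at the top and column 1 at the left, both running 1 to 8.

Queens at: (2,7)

(1,1) (2,7) (3,5) (4,8) (5,2) (6,4) (7,6) (8,3)

Row 1: attacked by (2,7)→{6,7,8}. Safe: 1, 2, 3, 4, 5. Place at column 1.
Row 3: attacked by (1,1)→{1,3}; (2,7)→{6,7,8}. Safe: 2, 4, 5. Place at column 5.
Row 4: attacked by (1,1)→{1,4}; (2,7)→{5,7}; (3,5)→{4,5,6}. Safe: 2, 3, 8. Place at column 8.
Row 5: attacked by (1,1)→{1,5}; (2,7)→{4,7}; (3,5)→{3,5,7}; (4,8)→{7,8}. Safe: 2, 6. Place at column 2.
Row 6: attacked by (1,1)→{1,6}; (2,7)→{3,7}; (3,5)→{2,5,8}; (4,8)→{6,8}; (5,2)→{1,2,3}. Safe: 4. Place at column 4.
Row 7: attacked by (1,1)→{1,7}; (2,7)→{2,7}; (3,5)→{1,5}; (4,8)→{5,8}; (5,2)→{2,4}; (6,4)→{3,4,5}. Safe: 6. Place at column 6.
Row 8: attacked by (1,1)→{1,8}; (2,7)→{1,7}; (3,5)→{5}; (4,8)→{4,8}; (5,2)→{2,5}; (6,4)→{2,4,6}; (7,6)→{5,6,7}. Safe: 3. Place at column 3.
Columns [1, 7, 5, 8, 2, 4, 6, 3], r−c [0, -5, -2, -4, 3, 2, 1, 5], r+c [2, 9, 8, 12, 7, 10, 13, 11] are all distinct, so no two queens attack.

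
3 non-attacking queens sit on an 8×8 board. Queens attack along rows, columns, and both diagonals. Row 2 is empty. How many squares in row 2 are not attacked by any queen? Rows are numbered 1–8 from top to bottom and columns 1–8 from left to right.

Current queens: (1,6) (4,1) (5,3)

(1,6) attacks row 2 at column 6 and diagonals 5, 7.
(4,1) attacks row 2 at column 1 and diagonals 3.
(5,3) attacks row 2 at column 3 and diagonals 6.
Attacked columns: {1, 3, 5, 6, 7}. Safe: {2, 4, 8}.

3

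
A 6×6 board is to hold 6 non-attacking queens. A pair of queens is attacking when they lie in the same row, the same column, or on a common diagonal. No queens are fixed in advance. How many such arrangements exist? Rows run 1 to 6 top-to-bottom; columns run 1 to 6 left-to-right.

Branch on row 1: col 1 → 0; col 2 → 1; col 3 → 1; col 4 → 1; col 5 → 1; col 6 → 0.
Sum: 0 + 1 + 1 + 1 + 1 + 0 = 4.
(This is the classic 6-queens count.)

4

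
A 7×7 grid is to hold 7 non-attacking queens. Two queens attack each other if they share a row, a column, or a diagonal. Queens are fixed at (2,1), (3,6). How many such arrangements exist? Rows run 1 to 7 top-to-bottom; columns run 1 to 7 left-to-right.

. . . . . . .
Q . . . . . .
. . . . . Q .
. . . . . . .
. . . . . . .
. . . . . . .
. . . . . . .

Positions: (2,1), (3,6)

3

Branch on row 1: col 3 → 2; col 5 → 1; col 7 → 0.
Sum: 2 + 1 + 0 = 3.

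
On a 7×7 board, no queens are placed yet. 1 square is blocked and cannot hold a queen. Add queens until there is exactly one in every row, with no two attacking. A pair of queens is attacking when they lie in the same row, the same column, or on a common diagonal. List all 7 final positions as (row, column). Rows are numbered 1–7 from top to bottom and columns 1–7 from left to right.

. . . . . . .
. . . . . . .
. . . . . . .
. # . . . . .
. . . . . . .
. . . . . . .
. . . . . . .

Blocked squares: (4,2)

(1,2) (2,6) (3,3) (4,7) (5,4) (6,1) (7,5)

Row 1: Safe: 1, 2, 3, 4, 5, 6, 7. Place at column 2.
Row 2: attacked by (1,2)→{1,2,3}. Safe: 4, 5, 6, 7. Place at column 6.
Row 3: attacked by (1,2)→{2,4}; (2,6)→{5,6,7}. Safe: 1, 3. Place at column 3.
Row 4: attacked by (1,2)→{2,5}; (2,6)→{4,6}; (3,3)→{2,3,4}. Blocked: 2. Safe: 1, 7. Place at column 7.
Row 5: attacked by (1,2)→{2,6}; (2,6)→{3,6}; (3,3)→{1,3,5}; (4,7)→{6,7}. Safe: 4. Place at column 4.
Row 6: attacked by (1,2)→{2,7}; (2,6)→{2,6}; (3,3)→{3,6}; (4,7)→{5,7}; (5,4)→{3,4,5}. Safe: 1. Place at column 1.
Row 7: attacked by (1,2)→{2}; (2,6)→{1,6}; (3,3)→{3,7}; (4,7)→{4,7}; (5,4)→{2,4,6}; (6,1)→{1,2}. Safe: 5. Place at column 5.
Columns [2, 6, 3, 7, 4, 1, 5], r−c [-1, -4, 0, -3, 1, 5, 2], r+c [3, 8, 6, 11, 9, 7, 12] are all distinct, so no two queens attack.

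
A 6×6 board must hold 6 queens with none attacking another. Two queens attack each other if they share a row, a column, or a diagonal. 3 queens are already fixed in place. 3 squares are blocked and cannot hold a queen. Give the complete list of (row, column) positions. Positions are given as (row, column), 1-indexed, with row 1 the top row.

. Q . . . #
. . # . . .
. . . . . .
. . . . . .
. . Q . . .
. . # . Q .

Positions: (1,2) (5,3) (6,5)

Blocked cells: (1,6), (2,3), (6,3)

(1,2) (2,4) (3,6) (4,1) (5,3) (6,5)

Row 2: attacked by (1,2)→{1,2,3}; (5,3)→{3,6}; (6,5)→{1,5}. Blocked: 3. Safe: 4. Place at column 4.
Row 3: attacked by (1,2)→{2,4}; (2,4)→{3,4,5}; (5,3)→{1,3,5}; (6,5)→{2,5}. Safe: 6. Place at column 6.
Row 4: attacked by (1,2)→{2,5}; (2,4)→{2,4,6}; (3,6)→{5,6}; (5,3)→{2,3,4}; (6,5)→{3,5}. Safe: 1. Place at column 1.
Columns [2, 4, 6, 1, 3, 5], r−c [-1, -2, -3, 3, 2, 1], r+c [3, 6, 9, 5, 8, 11] are all distinct, so no two queens attack.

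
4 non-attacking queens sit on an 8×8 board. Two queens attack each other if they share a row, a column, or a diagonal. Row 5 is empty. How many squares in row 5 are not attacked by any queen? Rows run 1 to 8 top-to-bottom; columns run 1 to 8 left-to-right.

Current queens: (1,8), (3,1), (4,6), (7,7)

(1,8) attacks row 5 at column 8 and diagonals 4.
(3,1) attacks row 5 at column 1 and diagonals 3.
(4,6) attacks row 5 at column 6 and diagonals 5, 7.
(7,7) attacks row 5 at column 7 and diagonals 5.
Attacked columns: {1, 3, 4, 5, 6, 7, 8}. Safe: {2}.

1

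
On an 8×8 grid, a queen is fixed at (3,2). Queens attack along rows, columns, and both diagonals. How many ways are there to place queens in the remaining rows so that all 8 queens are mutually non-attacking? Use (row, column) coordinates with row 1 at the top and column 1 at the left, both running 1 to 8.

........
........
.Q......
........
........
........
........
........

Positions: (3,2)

Branch on row 1: col 1 → 0; col 3 → 7; col 5 → 3; col 6 → 2; col 7 → 2; col 8 → 0.
Sum: 0 + 7 + 3 + 2 + 2 + 0 = 14.

14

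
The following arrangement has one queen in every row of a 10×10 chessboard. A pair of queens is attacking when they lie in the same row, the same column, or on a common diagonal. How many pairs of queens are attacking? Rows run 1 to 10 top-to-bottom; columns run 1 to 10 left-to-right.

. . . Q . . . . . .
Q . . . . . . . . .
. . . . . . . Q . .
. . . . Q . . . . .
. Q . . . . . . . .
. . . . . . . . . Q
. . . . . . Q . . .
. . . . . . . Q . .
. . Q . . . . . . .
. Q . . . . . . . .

5

Same column: (3,8)–(8,8) (column 8); (5,2)–(10,2) (column 2).
Same diagonal: (6,10)–(8,8) (|6−8| = |10−8| = 2); (7,7)–(8,8) (|7−8| = |7−8| = 1); (9,3)–(10,2) (|9−10| = |3−2| = 1).
Total attacking pairs: 5.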